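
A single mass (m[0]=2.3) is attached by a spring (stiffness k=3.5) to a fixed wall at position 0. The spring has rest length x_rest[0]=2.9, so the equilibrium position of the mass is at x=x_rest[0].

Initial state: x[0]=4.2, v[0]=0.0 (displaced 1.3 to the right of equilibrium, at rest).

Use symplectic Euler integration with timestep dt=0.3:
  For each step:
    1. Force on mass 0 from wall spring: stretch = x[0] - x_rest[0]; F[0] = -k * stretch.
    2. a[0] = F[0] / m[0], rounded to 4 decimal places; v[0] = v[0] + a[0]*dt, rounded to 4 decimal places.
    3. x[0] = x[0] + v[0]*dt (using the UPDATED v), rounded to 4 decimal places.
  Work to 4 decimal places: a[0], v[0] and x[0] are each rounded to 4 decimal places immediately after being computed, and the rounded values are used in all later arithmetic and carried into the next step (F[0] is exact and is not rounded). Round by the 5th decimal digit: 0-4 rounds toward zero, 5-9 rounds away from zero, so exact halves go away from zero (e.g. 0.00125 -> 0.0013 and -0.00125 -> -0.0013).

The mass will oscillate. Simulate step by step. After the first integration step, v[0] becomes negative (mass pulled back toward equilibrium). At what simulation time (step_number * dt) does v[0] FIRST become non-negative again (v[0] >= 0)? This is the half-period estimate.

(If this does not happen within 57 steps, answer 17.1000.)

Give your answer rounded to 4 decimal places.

Step 0: x=[4.2000] v=[0.0000]
Step 1: x=[4.0220] v=[-0.5935]
Step 2: x=[3.6903] v=[-1.1057]
Step 3: x=[3.2504] v=[-1.4665]
Step 4: x=[2.7625] v=[-1.6265]
Step 5: x=[2.2934] v=[-1.5637]
Step 6: x=[1.9074] v=[-1.2868]
Step 7: x=[1.6573] v=[-0.8337]
Step 8: x=[1.5774] v=[-0.2664]
Step 9: x=[1.6786] v=[0.3374]
First v>=0 after going negative at step 9, time=2.7000

Answer: 2.7000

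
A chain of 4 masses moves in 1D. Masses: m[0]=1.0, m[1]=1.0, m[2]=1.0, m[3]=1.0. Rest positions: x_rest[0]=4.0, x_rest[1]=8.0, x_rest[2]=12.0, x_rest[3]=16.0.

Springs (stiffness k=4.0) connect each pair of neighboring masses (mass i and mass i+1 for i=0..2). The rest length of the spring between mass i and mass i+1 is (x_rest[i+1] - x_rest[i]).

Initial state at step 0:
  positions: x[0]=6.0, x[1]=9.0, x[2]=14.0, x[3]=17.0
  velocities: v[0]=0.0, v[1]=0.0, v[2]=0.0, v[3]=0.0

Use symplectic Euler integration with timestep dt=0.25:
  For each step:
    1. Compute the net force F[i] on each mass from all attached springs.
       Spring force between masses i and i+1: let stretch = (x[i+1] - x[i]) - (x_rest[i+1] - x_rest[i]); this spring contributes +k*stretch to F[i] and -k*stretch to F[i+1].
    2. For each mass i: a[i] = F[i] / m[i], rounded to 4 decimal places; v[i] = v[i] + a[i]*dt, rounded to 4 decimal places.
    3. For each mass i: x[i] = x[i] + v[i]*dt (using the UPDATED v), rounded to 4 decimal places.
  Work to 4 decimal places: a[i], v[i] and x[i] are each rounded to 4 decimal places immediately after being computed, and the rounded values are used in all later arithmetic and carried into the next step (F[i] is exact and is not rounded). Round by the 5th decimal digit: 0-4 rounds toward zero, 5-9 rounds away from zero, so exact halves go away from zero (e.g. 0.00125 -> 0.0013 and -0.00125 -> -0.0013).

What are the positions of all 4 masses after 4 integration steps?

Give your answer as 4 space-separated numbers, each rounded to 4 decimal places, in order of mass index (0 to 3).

Step 0: x=[6.0000 9.0000 14.0000 17.0000] v=[0.0000 0.0000 0.0000 0.0000]
Step 1: x=[5.7500 9.5000 13.5000 17.2500] v=[-1.0000 2.0000 -2.0000 1.0000]
Step 2: x=[5.4375 10.0625 12.9375 17.5625] v=[-1.2500 2.2500 -2.2500 1.2500]
Step 3: x=[5.2813 10.1875 12.8125 17.7188] v=[-0.6250 0.5000 -0.5000 0.6250]
Step 4: x=[5.3516 9.7422 13.2578 17.6485] v=[0.2812 -1.7812 1.7813 -0.2813]

Answer: 5.3516 9.7422 13.2578 17.6485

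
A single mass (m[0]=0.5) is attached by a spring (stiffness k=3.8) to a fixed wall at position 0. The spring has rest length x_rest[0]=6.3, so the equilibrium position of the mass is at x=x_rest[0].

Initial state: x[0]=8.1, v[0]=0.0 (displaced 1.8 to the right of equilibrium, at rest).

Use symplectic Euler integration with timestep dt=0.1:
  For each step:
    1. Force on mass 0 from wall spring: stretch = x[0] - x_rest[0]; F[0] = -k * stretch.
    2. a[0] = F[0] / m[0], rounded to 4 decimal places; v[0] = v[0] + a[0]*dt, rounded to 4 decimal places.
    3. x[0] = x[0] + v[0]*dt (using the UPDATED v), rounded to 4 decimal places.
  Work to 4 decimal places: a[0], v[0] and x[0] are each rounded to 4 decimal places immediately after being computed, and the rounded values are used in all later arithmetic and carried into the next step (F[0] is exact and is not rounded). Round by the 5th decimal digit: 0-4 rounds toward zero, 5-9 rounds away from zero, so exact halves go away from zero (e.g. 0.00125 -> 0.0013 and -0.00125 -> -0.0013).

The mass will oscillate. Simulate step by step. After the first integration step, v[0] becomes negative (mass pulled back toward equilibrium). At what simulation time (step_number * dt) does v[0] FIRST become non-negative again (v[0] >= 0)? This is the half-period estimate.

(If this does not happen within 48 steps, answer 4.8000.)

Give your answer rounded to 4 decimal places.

Answer: 1.2000

Derivation:
Step 0: x=[8.1000] v=[0.0000]
Step 1: x=[7.9632] v=[-1.3680]
Step 2: x=[7.7000] v=[-2.6320]
Step 3: x=[7.3304] v=[-3.6960]
Step 4: x=[6.8825] v=[-4.4791]
Step 5: x=[6.3903] v=[-4.9218]
Step 6: x=[5.8913] v=[-4.9904]
Step 7: x=[5.4233] v=[-4.6798]
Step 8: x=[5.0220] v=[-4.0135]
Step 9: x=[4.7178] v=[-3.0422]
Step 10: x=[4.5338] v=[-1.8397]
Step 11: x=[4.4841] v=[-0.4974]
Step 12: x=[4.5724] v=[0.8827]
First v>=0 after going negative at step 12, time=1.2000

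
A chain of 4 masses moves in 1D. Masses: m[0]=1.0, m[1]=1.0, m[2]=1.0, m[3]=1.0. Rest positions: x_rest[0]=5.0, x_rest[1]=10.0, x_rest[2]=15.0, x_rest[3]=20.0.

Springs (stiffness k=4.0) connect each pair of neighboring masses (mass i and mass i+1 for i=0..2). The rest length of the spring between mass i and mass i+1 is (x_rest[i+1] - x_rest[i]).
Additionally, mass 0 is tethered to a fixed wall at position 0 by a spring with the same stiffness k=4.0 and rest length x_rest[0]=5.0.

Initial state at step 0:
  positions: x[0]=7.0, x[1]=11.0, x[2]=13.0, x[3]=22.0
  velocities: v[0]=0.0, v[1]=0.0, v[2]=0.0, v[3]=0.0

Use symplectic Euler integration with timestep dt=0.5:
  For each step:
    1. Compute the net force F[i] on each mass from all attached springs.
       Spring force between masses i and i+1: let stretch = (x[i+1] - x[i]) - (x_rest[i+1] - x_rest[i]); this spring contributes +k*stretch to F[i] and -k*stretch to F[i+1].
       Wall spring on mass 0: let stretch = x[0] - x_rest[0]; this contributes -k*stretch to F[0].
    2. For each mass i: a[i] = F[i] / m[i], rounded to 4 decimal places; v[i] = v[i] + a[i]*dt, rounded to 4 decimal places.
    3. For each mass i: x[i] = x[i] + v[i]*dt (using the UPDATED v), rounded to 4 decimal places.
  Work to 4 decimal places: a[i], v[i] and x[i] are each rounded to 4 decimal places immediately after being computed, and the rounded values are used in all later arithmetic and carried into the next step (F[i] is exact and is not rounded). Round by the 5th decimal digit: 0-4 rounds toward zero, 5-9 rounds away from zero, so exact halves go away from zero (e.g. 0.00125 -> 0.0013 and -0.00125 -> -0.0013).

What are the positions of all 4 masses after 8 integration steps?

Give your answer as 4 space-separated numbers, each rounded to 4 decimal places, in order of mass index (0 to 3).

Answer: 3.0000 9.0000 17.0000 18.0000

Derivation:
Step 0: x=[7.0000 11.0000 13.0000 22.0000] v=[0.0000 0.0000 0.0000 0.0000]
Step 1: x=[4.0000 9.0000 20.0000 18.0000] v=[-6.0000 -4.0000 14.0000 -8.0000]
Step 2: x=[2.0000 13.0000 14.0000 21.0000] v=[-4.0000 8.0000 -12.0000 6.0000]
Step 3: x=[9.0000 7.0000 14.0000 22.0000] v=[14.0000 -12.0000 0.0000 2.0000]
Step 4: x=[5.0000 10.0000 15.0000 20.0000] v=[-8.0000 6.0000 2.0000 -4.0000]
Step 5: x=[1.0000 13.0000 16.0000 18.0000] v=[-8.0000 6.0000 2.0000 -4.0000]
Step 6: x=[8.0000 7.0000 16.0000 19.0000] v=[14.0000 -12.0000 0.0000 2.0000]
Step 7: x=[6.0000 11.0000 10.0000 22.0000] v=[-4.0000 8.0000 -12.0000 6.0000]
Step 8: x=[3.0000 9.0000 17.0000 18.0000] v=[-6.0000 -4.0000 14.0000 -8.0000]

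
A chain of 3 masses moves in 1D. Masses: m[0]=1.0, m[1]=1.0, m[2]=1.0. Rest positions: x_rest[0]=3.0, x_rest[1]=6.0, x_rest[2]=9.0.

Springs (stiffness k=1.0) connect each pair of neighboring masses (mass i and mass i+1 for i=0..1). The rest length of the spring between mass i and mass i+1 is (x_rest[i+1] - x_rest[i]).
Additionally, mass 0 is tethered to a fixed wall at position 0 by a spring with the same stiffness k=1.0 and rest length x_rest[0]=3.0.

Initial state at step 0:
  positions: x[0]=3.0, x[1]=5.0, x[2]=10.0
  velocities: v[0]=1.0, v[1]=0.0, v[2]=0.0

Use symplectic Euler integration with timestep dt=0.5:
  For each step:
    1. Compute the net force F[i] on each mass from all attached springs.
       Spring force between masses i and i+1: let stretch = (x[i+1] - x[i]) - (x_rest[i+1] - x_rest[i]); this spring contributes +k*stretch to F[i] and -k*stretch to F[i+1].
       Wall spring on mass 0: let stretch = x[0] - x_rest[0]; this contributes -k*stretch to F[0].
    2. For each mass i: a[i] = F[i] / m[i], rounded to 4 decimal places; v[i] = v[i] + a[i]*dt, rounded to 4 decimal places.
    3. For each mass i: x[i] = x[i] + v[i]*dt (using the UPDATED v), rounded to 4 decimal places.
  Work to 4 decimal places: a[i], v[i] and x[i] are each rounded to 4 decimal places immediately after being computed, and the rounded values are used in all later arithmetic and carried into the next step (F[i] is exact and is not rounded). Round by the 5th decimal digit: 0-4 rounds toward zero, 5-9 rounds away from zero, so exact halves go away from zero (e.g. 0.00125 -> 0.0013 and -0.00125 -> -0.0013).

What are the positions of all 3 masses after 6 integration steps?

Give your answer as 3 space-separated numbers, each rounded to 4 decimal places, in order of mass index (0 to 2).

Step 0: x=[3.0000 5.0000 10.0000] v=[1.0000 0.0000 0.0000]
Step 1: x=[3.2500 5.7500 9.5000] v=[0.5000 1.5000 -1.0000]
Step 2: x=[3.3125 6.8125 8.8125] v=[0.1250 2.1250 -1.3750]
Step 3: x=[3.4219 7.5000 8.3750] v=[0.2188 1.3750 -0.8750]
Step 4: x=[3.6954 7.3867 8.4688] v=[0.5469 -0.2266 0.1875]
Step 5: x=[3.9679 6.6211 9.0421] v=[0.5449 -1.5312 1.1465]
Step 6: x=[3.9117 5.7975 9.7601] v=[-0.1125 -1.6473 1.4360]

Answer: 3.9117 5.7975 9.7601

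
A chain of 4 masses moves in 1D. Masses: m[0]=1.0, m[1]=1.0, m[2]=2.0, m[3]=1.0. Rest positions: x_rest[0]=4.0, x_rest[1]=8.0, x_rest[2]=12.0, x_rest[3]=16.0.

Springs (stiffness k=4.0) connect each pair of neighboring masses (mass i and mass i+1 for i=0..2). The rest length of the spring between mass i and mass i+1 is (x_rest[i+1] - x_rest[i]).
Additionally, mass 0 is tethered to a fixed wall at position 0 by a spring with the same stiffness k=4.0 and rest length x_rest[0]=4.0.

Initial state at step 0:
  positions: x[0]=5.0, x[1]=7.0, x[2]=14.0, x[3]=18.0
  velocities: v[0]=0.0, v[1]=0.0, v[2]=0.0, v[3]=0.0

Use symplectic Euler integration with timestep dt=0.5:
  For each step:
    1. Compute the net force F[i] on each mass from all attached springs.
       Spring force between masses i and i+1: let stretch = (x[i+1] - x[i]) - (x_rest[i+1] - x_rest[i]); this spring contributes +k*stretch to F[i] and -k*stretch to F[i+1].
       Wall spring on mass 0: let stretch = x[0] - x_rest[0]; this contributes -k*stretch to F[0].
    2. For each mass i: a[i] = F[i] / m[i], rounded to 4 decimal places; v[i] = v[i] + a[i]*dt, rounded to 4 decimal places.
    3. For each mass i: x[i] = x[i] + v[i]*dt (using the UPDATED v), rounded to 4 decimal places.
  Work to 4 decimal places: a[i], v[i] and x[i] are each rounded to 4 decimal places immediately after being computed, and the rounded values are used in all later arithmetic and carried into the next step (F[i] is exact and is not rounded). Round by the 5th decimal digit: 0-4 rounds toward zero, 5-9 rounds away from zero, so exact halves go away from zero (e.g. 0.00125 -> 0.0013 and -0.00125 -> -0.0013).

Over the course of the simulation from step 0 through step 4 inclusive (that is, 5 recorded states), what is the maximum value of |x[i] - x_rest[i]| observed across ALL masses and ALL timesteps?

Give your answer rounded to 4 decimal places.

Step 0: x=[5.0000 7.0000 14.0000 18.0000] v=[0.0000 0.0000 0.0000 0.0000]
Step 1: x=[2.0000 12.0000 12.5000 18.0000] v=[-6.0000 10.0000 -3.0000 0.0000]
Step 2: x=[7.0000 7.5000 13.5000 16.5000] v=[10.0000 -9.0000 2.0000 -3.0000]
Step 3: x=[5.5000 8.5000 13.0000 16.0000] v=[-3.0000 2.0000 -1.0000 -1.0000]
Step 4: x=[1.5000 11.0000 11.7500 16.5000] v=[-8.0000 5.0000 -2.5000 1.0000]
Max displacement = 4.0000

Answer: 4.0000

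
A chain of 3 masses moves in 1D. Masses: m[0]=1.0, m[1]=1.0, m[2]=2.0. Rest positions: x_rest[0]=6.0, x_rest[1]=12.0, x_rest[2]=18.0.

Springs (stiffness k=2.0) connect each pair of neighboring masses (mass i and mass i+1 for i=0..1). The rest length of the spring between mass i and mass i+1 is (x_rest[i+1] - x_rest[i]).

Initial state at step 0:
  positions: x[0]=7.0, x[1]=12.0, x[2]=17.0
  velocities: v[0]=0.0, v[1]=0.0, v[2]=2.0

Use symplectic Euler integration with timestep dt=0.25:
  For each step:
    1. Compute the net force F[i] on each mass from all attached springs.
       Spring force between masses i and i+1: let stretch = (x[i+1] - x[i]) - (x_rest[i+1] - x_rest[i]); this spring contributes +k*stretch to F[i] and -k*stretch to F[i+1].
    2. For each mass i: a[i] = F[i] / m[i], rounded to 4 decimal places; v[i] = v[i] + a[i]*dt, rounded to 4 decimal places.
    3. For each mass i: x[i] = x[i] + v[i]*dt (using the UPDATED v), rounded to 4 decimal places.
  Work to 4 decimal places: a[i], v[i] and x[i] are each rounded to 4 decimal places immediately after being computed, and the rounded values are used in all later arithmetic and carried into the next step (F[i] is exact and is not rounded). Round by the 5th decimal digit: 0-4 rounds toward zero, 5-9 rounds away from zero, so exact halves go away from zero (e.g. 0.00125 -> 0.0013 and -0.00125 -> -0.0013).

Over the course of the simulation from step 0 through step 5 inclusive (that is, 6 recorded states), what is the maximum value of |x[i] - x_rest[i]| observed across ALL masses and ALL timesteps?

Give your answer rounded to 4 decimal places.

Answer: 1.7819

Derivation:
Step 0: x=[7.0000 12.0000 17.0000] v=[0.0000 0.0000 2.0000]
Step 1: x=[6.8750 12.0000 17.5625] v=[-0.5000 0.0000 2.2500]
Step 2: x=[6.6406 12.0547 18.1524] v=[-0.9375 0.2188 2.3594]
Step 3: x=[6.3330 12.1949 18.7362] v=[-1.2305 0.5606 2.3350]
Step 4: x=[6.0081 12.4200 19.2861] v=[-1.2996 0.9003 2.1997]
Step 5: x=[5.7347 12.7019 19.7819] v=[-1.0937 1.1274 1.9832]
Max displacement = 1.7819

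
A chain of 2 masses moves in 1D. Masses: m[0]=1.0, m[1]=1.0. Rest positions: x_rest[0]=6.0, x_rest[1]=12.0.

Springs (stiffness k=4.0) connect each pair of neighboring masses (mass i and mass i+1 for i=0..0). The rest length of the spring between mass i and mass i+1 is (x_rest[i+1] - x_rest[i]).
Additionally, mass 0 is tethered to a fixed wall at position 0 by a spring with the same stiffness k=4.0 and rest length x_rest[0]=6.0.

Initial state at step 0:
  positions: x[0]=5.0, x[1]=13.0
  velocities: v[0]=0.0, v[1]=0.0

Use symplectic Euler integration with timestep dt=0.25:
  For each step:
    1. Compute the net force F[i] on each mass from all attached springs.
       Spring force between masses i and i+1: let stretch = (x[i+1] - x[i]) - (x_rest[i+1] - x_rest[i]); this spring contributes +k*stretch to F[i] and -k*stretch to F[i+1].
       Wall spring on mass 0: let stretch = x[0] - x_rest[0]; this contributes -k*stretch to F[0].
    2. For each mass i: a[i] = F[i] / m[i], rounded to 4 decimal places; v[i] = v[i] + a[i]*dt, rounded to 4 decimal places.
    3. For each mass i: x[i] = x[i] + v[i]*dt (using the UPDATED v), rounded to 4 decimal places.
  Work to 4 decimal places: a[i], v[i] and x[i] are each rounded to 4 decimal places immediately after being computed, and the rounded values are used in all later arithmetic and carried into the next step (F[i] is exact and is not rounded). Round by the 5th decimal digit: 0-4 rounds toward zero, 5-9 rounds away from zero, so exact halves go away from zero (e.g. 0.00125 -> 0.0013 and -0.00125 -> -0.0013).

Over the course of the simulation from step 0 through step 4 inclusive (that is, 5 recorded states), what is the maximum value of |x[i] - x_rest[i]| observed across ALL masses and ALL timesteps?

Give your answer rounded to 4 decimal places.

Answer: 1.3281

Derivation:
Step 0: x=[5.0000 13.0000] v=[0.0000 0.0000]
Step 1: x=[5.7500 12.5000] v=[3.0000 -2.0000]
Step 2: x=[6.7500 11.8125] v=[4.0000 -2.7500]
Step 3: x=[7.3281 11.3594] v=[2.3125 -1.8125]
Step 4: x=[7.0820 11.3985] v=[-0.9843 0.1562]
Max displacement = 1.3281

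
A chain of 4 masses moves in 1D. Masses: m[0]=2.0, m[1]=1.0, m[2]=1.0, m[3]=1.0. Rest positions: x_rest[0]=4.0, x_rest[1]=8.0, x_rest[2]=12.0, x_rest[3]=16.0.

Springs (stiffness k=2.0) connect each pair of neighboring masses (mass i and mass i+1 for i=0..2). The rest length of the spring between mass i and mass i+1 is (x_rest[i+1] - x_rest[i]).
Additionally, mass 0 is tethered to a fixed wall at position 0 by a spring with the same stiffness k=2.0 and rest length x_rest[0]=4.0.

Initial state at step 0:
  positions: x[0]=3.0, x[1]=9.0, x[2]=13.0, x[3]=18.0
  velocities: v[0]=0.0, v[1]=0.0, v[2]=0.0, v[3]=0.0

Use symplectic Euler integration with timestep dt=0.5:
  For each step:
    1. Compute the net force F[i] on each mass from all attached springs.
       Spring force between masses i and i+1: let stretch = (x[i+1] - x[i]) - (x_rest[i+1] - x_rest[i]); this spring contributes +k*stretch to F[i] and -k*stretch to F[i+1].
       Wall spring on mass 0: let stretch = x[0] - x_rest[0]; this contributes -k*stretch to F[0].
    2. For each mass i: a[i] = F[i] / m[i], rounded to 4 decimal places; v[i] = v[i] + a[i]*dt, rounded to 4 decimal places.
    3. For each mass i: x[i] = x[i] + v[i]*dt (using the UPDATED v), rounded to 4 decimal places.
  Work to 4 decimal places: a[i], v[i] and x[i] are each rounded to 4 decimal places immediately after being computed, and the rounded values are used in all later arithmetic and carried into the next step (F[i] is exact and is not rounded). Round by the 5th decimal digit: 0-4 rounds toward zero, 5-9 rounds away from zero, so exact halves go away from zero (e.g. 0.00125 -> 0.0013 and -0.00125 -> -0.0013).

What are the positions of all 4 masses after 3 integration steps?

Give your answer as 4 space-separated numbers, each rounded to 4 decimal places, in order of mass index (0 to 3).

Step 0: x=[3.0000 9.0000 13.0000 18.0000] v=[0.0000 0.0000 0.0000 0.0000]
Step 1: x=[3.7500 8.0000 13.5000 17.5000] v=[1.5000 -2.0000 1.0000 -1.0000]
Step 2: x=[4.6250 7.6250 13.2500 17.0000] v=[1.7500 -0.7500 -0.5000 -1.0000]
Step 3: x=[5.0938 8.5625 12.0625 16.6250] v=[0.9375 1.8750 -2.3750 -0.7500]

Answer: 5.0938 8.5625 12.0625 16.6250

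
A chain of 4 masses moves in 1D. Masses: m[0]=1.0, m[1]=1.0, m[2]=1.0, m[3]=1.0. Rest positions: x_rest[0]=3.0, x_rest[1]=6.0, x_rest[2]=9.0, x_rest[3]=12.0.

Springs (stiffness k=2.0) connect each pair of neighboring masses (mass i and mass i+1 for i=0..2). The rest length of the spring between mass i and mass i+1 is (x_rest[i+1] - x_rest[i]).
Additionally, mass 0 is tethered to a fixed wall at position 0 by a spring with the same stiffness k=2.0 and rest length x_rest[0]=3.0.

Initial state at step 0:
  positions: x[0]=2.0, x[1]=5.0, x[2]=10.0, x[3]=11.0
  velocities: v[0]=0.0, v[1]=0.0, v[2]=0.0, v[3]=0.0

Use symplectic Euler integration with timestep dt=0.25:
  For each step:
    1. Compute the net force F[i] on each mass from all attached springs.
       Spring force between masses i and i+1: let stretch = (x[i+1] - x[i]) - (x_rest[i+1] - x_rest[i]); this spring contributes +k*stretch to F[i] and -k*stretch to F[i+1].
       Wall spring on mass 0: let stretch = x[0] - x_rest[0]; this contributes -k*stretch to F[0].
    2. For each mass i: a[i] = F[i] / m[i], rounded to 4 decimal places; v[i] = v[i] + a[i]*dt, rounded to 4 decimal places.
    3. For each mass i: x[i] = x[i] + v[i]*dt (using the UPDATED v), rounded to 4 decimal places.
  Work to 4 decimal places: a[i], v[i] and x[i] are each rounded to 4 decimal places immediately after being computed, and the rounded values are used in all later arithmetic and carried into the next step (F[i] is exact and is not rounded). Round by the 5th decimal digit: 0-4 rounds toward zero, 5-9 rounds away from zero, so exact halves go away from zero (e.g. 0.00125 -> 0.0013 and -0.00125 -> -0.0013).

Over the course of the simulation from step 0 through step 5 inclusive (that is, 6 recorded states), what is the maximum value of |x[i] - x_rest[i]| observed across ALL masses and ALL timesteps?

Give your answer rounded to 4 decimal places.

Step 0: x=[2.0000 5.0000 10.0000 11.0000] v=[0.0000 0.0000 0.0000 0.0000]
Step 1: x=[2.1250 5.2500 9.5000 11.2500] v=[0.5000 1.0000 -2.0000 1.0000]
Step 2: x=[2.3750 5.6406 8.6875 11.6563] v=[1.0000 1.5625 -3.2500 1.6250]
Step 3: x=[2.7363 6.0039 7.8652 12.0665] v=[1.4453 1.4532 -3.2891 1.6406]
Step 4: x=[3.1641 6.1914 7.3354 12.3265] v=[1.7110 0.7501 -2.1191 1.0400]
Step 5: x=[3.5748 6.1435 7.2865 12.3376] v=[1.6426 -0.1916 -0.1956 0.0445]
Max displacement = 1.7135

Answer: 1.7135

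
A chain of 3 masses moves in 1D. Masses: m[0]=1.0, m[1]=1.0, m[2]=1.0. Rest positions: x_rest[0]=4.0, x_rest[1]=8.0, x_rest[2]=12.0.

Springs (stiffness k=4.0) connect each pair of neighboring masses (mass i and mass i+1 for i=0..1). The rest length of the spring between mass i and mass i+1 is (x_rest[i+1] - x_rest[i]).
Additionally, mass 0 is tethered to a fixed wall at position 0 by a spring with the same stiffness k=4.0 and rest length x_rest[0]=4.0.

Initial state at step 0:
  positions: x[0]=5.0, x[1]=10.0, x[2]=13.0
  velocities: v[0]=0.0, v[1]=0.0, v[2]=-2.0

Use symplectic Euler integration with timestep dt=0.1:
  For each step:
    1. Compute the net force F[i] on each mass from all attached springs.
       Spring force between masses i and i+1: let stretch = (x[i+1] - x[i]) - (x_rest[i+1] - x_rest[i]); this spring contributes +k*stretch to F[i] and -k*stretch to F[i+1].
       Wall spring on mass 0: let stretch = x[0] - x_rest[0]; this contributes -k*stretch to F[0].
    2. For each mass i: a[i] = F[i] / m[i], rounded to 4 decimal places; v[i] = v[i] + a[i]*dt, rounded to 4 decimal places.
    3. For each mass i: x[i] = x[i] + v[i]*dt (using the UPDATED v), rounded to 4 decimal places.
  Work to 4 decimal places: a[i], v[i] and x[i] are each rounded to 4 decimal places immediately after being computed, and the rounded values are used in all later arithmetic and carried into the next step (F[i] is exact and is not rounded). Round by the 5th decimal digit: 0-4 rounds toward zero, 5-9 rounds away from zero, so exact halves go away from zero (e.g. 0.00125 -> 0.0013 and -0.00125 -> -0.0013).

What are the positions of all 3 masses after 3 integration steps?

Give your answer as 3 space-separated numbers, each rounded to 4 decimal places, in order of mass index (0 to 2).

Step 0: x=[5.0000 10.0000 13.0000] v=[0.0000 0.0000 -2.0000]
Step 1: x=[5.0000 9.9200 12.8400] v=[0.0000 -0.8000 -1.6000]
Step 2: x=[4.9968 9.7600 12.7232] v=[-0.0320 -1.6000 -1.1680]
Step 3: x=[4.9843 9.5280 12.6479] v=[-0.1254 -2.3200 -0.7533]

Answer: 4.9843 9.5280 12.6479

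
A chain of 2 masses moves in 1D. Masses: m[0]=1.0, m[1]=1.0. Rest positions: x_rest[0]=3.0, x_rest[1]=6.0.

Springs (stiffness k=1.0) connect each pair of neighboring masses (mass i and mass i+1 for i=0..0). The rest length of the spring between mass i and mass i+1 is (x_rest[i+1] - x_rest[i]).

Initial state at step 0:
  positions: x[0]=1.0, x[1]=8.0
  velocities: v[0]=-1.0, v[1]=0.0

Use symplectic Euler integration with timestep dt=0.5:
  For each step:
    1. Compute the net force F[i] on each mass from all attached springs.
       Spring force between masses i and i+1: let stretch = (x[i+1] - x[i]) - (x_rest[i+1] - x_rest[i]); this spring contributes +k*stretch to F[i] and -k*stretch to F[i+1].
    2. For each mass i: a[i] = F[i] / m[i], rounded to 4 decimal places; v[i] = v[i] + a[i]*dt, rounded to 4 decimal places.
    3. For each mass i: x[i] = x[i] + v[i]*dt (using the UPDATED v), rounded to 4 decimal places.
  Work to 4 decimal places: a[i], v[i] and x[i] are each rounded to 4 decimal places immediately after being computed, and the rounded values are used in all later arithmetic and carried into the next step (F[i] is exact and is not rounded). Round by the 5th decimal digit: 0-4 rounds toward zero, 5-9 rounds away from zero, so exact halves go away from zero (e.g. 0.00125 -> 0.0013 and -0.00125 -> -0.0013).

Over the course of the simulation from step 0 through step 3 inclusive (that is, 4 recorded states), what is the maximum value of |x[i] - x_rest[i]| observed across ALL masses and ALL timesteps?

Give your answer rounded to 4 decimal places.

Step 0: x=[1.0000 8.0000] v=[-1.0000 0.0000]
Step 1: x=[1.5000 7.0000] v=[1.0000 -2.0000]
Step 2: x=[2.6250 5.3750] v=[2.2500 -3.2500]
Step 3: x=[3.6875 3.8125] v=[2.1250 -3.1250]
Max displacement = 2.1875

Answer: 2.1875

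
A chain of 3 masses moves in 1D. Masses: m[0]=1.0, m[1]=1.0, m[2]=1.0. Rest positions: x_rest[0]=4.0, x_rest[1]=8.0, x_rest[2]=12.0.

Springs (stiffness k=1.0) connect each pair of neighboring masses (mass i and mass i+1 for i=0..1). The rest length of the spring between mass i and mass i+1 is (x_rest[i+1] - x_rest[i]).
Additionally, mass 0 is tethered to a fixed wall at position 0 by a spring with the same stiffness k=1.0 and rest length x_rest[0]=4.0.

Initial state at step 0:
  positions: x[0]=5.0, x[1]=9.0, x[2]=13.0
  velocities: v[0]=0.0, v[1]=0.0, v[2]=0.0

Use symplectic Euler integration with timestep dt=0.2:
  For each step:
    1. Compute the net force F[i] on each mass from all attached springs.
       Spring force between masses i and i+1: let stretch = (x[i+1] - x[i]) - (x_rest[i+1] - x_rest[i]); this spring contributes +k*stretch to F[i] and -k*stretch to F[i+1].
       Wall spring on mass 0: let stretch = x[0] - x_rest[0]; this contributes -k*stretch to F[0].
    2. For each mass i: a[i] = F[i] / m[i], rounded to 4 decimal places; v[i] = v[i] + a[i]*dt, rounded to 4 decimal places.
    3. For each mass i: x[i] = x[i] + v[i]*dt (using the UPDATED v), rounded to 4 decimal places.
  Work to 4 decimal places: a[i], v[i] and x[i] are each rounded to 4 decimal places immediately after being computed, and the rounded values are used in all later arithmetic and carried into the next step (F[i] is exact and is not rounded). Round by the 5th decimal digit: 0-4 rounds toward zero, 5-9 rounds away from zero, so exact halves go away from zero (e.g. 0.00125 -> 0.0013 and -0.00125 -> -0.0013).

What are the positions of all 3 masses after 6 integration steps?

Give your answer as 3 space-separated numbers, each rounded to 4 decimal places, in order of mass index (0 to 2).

Answer: 4.3587 8.9080 12.9952

Derivation:
Step 0: x=[5.0000 9.0000 13.0000] v=[0.0000 0.0000 0.0000]
Step 1: x=[4.9600 9.0000 13.0000] v=[-0.2000 0.0000 0.0000]
Step 2: x=[4.8832 8.9984 13.0000] v=[-0.3840 -0.0080 0.0000]
Step 3: x=[4.7757 8.9923 12.9999] v=[-0.5376 -0.0307 -0.0003]
Step 4: x=[4.6458 8.9778 12.9995] v=[-0.6494 -0.0725 -0.0018]
Step 5: x=[4.5034 8.9509 12.9983] v=[-0.7122 -0.1346 -0.0061]
Step 6: x=[4.3587 8.9080 12.9952] v=[-0.7234 -0.2146 -0.0156]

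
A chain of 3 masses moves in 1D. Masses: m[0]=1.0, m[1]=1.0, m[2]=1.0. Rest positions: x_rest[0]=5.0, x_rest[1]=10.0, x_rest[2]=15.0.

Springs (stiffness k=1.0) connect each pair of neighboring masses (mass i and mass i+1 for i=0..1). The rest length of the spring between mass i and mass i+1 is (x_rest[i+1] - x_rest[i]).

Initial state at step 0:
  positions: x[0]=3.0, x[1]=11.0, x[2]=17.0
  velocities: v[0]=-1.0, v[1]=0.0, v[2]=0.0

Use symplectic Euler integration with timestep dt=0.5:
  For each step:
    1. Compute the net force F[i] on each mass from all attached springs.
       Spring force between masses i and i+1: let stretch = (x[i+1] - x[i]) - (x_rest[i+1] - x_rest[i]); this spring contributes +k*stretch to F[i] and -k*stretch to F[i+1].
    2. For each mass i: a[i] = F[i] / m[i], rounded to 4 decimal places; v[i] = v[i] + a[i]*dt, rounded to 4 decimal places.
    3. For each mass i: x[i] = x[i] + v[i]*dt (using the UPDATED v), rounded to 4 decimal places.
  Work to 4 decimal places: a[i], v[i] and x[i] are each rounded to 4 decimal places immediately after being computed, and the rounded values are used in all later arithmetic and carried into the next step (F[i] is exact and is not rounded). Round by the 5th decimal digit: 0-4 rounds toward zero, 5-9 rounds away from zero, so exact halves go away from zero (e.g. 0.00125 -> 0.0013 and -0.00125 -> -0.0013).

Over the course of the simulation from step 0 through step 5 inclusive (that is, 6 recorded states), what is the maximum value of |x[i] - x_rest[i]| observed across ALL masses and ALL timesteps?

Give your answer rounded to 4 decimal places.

Step 0: x=[3.0000 11.0000 17.0000] v=[-1.0000 0.0000 0.0000]
Step 1: x=[3.2500 10.5000 16.7500] v=[0.5000 -1.0000 -0.5000]
Step 2: x=[4.0625 9.7500 16.1875] v=[1.6250 -1.5000 -1.1250]
Step 3: x=[5.0469 9.1875 15.2656] v=[1.9688 -1.1250 -1.8438]
Step 4: x=[5.8165 9.1094 14.0742] v=[1.5391 -0.1563 -2.3829]
Step 5: x=[6.1593 9.4493 12.8916] v=[0.6856 0.6797 -2.3653]
Max displacement = 2.1084

Answer: 2.1084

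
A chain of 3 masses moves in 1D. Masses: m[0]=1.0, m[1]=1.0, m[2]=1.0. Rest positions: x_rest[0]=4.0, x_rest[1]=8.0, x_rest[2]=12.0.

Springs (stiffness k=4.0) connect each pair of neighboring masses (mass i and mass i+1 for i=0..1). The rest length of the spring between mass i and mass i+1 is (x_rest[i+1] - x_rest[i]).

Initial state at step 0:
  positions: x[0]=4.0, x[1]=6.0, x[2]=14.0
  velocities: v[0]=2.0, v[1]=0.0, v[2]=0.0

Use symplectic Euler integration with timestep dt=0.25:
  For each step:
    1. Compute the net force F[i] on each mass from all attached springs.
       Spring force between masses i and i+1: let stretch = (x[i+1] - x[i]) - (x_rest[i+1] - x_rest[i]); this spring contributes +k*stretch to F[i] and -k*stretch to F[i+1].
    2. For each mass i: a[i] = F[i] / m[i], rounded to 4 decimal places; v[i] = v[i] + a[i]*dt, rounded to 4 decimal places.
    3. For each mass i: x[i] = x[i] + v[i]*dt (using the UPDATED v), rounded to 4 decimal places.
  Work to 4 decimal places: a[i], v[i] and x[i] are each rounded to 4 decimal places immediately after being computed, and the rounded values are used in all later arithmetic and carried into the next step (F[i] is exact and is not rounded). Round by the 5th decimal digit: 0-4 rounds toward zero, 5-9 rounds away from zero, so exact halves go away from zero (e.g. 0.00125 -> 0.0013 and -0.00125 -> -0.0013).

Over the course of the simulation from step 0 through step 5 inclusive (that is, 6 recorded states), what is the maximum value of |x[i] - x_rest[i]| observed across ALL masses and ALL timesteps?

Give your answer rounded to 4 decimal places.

Step 0: x=[4.0000 6.0000 14.0000] v=[2.0000 0.0000 0.0000]
Step 1: x=[4.0000 7.5000 13.0000] v=[0.0000 6.0000 -4.0000]
Step 2: x=[3.8750 9.5000 11.6250] v=[-0.5000 8.0000 -5.5000]
Step 3: x=[4.1563 10.6250 10.7188] v=[1.1250 4.5000 -3.6250]
Step 4: x=[5.0547 10.1563 10.7891] v=[3.5937 -1.8749 0.2812]
Step 5: x=[6.2285 8.5704 11.7012] v=[4.6953 -6.3437 3.6484]
Max displacement = 2.6250

Answer: 2.6250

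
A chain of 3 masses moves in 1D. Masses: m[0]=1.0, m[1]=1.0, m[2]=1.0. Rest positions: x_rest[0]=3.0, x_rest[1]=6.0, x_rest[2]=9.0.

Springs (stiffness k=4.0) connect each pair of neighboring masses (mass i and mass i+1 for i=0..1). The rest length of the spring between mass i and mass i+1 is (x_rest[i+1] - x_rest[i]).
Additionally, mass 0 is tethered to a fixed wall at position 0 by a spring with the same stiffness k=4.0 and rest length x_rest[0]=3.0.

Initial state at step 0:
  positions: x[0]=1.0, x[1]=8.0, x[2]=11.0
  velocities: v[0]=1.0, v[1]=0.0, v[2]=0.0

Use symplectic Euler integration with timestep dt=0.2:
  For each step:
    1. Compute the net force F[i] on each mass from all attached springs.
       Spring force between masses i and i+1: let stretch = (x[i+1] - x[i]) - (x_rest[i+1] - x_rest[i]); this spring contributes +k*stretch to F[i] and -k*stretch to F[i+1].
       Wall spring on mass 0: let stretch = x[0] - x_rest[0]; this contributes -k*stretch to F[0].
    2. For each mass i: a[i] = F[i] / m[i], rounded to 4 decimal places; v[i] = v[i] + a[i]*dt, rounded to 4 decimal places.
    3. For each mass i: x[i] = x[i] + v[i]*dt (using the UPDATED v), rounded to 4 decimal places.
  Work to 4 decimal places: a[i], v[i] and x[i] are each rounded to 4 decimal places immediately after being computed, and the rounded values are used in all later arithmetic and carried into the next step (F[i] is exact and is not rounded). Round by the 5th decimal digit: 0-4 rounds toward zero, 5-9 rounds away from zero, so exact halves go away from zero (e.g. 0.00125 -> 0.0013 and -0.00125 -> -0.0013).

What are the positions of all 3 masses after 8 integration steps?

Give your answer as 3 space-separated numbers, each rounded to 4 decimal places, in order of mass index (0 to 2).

Step 0: x=[1.0000 8.0000 11.0000] v=[1.0000 0.0000 0.0000]
Step 1: x=[2.1600 7.3600 11.0000] v=[5.8000 -3.2000 0.0000]
Step 2: x=[3.8064 6.4704 10.8976] v=[8.2320 -4.4480 -0.5120]
Step 3: x=[5.2700 5.8629 10.5668] v=[7.3181 -3.0374 -1.6538]
Step 4: x=[5.9853 5.9132 9.9634] v=[3.5764 0.2514 -3.0169]
Step 5: x=[5.7314 6.6230 9.1920] v=[-1.2695 3.5492 -3.8571]
Step 6: x=[4.7031 7.6012 8.4895] v=[-5.1413 4.8911 -3.5123]
Step 7: x=[3.3860 8.2579 8.1249] v=[-6.5853 3.2833 -1.8229]
Step 8: x=[2.3067 8.1138 8.2616] v=[-5.3966 -0.7206 0.6835]

Answer: 2.3067 8.1138 8.2616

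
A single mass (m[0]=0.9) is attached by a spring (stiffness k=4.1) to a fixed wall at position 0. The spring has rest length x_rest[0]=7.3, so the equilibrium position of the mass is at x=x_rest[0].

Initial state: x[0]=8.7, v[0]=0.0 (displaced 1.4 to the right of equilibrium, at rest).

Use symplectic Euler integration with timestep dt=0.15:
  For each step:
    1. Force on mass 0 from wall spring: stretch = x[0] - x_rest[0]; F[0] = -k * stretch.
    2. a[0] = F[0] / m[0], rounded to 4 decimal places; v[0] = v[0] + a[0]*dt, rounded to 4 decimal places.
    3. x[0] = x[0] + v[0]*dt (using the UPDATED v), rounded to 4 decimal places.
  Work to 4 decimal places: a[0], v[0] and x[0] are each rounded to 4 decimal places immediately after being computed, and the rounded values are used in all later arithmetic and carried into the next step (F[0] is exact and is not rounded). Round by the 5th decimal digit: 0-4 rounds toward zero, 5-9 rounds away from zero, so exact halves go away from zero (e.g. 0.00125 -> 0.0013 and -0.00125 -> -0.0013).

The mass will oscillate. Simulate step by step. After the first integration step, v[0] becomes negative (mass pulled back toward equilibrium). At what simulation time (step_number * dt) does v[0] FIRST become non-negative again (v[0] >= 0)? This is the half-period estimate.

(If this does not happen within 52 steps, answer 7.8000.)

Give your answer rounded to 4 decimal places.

Step 0: x=[8.7000] v=[0.0000]
Step 1: x=[8.5565] v=[-0.9567]
Step 2: x=[8.2842] v=[-1.8153]
Step 3: x=[7.9110] v=[-2.4878]
Step 4: x=[7.4752] v=[-2.9053]
Step 5: x=[7.0215] v=[-3.0250]
Step 6: x=[6.5963] v=[-2.8347]
Step 7: x=[6.2432] v=[-2.3538]
Step 8: x=[5.9984] v=[-1.6317]
Step 9: x=[5.8871] v=[-0.7423]
Step 10: x=[5.9206] v=[0.2232]
First v>=0 after going negative at step 10, time=1.5000

Answer: 1.5000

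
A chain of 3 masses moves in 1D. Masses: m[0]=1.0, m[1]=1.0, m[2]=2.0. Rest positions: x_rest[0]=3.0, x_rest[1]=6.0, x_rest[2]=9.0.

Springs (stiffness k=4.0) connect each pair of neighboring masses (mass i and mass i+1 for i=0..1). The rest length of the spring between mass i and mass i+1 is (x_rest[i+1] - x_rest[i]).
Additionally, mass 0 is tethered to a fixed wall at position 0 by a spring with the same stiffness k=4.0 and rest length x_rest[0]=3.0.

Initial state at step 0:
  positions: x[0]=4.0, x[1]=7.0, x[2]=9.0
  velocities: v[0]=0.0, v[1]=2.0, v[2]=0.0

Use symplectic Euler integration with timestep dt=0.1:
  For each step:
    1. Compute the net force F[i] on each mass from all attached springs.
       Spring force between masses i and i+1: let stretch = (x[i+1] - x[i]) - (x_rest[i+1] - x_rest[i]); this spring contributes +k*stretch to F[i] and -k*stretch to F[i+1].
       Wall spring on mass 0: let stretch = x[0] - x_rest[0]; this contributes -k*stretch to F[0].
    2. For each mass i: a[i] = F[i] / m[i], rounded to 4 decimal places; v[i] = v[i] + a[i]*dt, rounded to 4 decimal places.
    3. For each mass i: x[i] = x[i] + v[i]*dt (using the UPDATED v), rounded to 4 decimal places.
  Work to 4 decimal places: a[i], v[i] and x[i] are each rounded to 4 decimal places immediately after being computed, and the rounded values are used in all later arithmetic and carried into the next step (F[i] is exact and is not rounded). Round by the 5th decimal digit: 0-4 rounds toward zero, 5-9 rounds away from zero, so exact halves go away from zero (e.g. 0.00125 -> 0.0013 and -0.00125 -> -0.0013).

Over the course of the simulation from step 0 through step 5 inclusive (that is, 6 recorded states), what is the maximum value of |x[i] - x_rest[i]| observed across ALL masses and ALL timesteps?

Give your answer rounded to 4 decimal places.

Answer: 1.3096

Derivation:
Step 0: x=[4.0000 7.0000 9.0000] v=[0.0000 2.0000 0.0000]
Step 1: x=[3.9600 7.1600 9.0200] v=[-0.4000 1.6000 0.2000]
Step 2: x=[3.8896 7.2664 9.0628] v=[-0.7040 1.0640 0.4280]
Step 3: x=[3.7987 7.3096 9.1297] v=[-0.9091 0.4318 0.6687]
Step 4: x=[3.6963 7.2852 9.2202] v=[-1.0242 -0.2445 0.9047]
Step 5: x=[3.5896 7.1946 9.3320] v=[-1.0672 -0.9061 1.1177]
Max displacement = 1.3096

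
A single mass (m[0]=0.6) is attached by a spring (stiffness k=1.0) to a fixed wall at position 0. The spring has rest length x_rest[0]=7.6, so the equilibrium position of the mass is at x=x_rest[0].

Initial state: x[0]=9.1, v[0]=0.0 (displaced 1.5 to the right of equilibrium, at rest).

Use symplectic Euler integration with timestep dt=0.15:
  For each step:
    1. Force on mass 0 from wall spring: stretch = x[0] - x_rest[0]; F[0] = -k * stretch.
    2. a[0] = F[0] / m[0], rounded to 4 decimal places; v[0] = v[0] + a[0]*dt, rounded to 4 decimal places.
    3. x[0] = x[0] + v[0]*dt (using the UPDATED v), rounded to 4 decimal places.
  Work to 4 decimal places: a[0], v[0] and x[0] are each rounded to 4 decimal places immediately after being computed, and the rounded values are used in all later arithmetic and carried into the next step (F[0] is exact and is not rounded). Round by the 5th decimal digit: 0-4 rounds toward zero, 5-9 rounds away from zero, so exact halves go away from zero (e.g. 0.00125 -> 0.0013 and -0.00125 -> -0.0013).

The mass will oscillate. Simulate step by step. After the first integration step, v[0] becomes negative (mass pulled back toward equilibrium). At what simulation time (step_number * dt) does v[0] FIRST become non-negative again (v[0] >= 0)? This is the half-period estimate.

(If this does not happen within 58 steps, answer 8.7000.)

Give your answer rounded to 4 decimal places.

Step 0: x=[9.1000] v=[0.0000]
Step 1: x=[9.0438] v=[-0.3750]
Step 2: x=[8.9334] v=[-0.7359]
Step 3: x=[8.7730] v=[-1.0692]
Step 4: x=[8.5686] v=[-1.3625]
Step 5: x=[8.3279] v=[-1.6046]
Step 6: x=[8.0599] v=[-1.7866]
Step 7: x=[7.7747] v=[-1.9016]
Step 8: x=[7.4829] v=[-1.9453]
Step 9: x=[7.1955] v=[-1.9160]
Step 10: x=[6.9233] v=[-1.8149]
Step 11: x=[6.6764] v=[-1.6457]
Step 12: x=[6.4642] v=[-1.4148]
Step 13: x=[6.2946] v=[-1.1309]
Step 14: x=[6.1739] v=[-0.8045]
Step 15: x=[6.1067] v=[-0.4480]
Step 16: x=[6.0955] v=[-0.0747]
Step 17: x=[6.1407] v=[0.3014]
First v>=0 after going negative at step 17, time=2.5500

Answer: 2.5500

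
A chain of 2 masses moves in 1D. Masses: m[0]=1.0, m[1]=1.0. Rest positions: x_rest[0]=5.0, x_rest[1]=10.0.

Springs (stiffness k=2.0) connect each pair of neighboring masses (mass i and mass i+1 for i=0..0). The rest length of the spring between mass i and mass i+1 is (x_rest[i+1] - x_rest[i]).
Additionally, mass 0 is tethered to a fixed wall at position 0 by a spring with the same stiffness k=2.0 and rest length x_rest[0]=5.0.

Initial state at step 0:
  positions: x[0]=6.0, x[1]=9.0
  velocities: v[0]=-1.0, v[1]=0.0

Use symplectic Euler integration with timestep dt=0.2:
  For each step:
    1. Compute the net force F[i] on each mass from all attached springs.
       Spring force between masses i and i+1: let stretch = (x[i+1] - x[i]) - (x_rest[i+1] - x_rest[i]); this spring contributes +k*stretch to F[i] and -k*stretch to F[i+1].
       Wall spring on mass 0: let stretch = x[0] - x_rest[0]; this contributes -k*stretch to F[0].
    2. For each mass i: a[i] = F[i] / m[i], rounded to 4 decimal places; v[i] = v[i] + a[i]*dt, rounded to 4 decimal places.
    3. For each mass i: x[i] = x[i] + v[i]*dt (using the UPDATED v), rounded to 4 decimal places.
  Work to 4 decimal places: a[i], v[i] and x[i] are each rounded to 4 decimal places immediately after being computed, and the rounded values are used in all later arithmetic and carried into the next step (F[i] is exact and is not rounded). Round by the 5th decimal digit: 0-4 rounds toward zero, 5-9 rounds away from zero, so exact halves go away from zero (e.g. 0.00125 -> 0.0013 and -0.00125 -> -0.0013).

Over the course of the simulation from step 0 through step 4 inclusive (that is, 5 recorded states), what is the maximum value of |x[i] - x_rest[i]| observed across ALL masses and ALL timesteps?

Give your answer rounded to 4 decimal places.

Answer: 1.2221

Derivation:
Step 0: x=[6.0000 9.0000] v=[-1.0000 0.0000]
Step 1: x=[5.5600 9.1600] v=[-2.2000 0.8000]
Step 2: x=[4.9632 9.4320] v=[-2.9840 1.3600]
Step 3: x=[4.3268 9.7465] v=[-3.1818 1.5725]
Step 4: x=[3.7779 10.0274] v=[-2.7446 1.4046]
Max displacement = 1.2221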